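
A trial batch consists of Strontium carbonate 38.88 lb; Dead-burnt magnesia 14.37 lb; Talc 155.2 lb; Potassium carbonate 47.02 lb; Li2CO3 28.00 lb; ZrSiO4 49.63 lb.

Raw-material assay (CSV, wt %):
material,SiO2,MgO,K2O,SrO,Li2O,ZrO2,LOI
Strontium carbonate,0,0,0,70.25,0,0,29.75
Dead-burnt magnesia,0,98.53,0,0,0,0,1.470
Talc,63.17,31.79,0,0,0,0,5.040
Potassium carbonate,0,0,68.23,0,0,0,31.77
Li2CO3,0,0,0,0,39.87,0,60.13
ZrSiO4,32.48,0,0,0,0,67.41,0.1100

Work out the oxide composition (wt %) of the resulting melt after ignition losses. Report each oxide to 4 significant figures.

In-progress results are displayed with 4-significant-figure rounding on the page — all arithmetic holds full float precision in all steps. A single rounding finalizes every reported number. All derived quantities, including net glass mass, totals, yield, six oxide percentages, ignition loss, are computed starting from the weights per 281.7 lb of glass at full float precision precisely as stated by the question or the answer.
Oxide-by-oxide delivered mass:
  SiO2: 155.2·0.6317 + 49.63·0.3248 = 114.2 lb
  MgO: 14.37·0.9853 + 155.2·0.3179 = 63.50 lb
  K2O: 47.02·0.6823 = 32.08 lb
  SrO: 38.88·0.7025 = 27.31 lb
  Li2O: 28.00·0.3987 = 11.16 lb
  ZrO2: 49.63·0.6741 = 33.46 lb
LOI: 38.88·0.2975 + 14.37·0.01470 + 155.2·0.05040 + 47.02·0.3177 + 28.00·0.6013 + 49.63·0.001100 = 51.43 lb
Glass = total batch minus LOI = 333.1 − 51.43 = 281.7 lb (matching Σ of the oxides)
wt %: oxide over glass, times 100

Glass mass = 281.7 lb (batch 333.1 − LOI 51.43).
Composition: SiO2 40.53%, MgO 22.54%, K2O 11.39%, SrO 9.697%, Li2O 3.963%, ZrO2 11.88%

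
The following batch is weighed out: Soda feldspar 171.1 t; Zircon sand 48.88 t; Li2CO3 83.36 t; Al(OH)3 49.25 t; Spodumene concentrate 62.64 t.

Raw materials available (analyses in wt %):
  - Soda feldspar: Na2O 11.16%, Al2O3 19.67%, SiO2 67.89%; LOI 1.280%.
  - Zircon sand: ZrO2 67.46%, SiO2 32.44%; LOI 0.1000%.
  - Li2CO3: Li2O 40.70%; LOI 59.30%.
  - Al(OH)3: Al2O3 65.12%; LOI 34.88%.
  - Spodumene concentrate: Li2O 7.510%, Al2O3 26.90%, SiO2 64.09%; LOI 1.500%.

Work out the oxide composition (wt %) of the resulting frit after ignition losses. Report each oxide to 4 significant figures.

All internal work keeps exact precision at every stage. Working values appear rounded off to 4 significant digits as written; each reported number sees exactly one rounding. Derived quantities, including the yield, five oxide percentages, totals, LOI, glass mass, are computed using the weight values for 345.4 t of glass at full precision as they appear in the problem or the answer.
Oxide-by-oxide delivered mass:
  ZrO2: 48.88·0.6746 = 32.97 t
  Li2O: 83.36·0.4070 + 62.64·0.07510 = 38.63 t
  Na2O: 171.1·0.1116 = 19.09 t
  Al2O3: 171.1·0.1967 + 49.25·0.6512 + 62.64·0.2690 = 82.58 t
  SiO2: 171.1·0.6789 + 48.88·0.3244 + 62.64·0.6409 = 172.2 t
LOI: 171.1·0.01280 + 48.88·0.001000 + 83.36·0.5930 + 49.25·0.3488 + 62.64·0.01500 = 69.79 t
The glass mass, total less LOI, = 415.2 − 69.79 = 345.4 t (= the summed oxide contributions)
wt % = 100 × oxide mass / glass mass

Glass mass = 345.4 t (batch 415.2 − LOI 69.79).
Composition: ZrO2 9.546%, Li2O 11.18%, Na2O 5.528%, Al2O3 23.90%, SiO2 49.84%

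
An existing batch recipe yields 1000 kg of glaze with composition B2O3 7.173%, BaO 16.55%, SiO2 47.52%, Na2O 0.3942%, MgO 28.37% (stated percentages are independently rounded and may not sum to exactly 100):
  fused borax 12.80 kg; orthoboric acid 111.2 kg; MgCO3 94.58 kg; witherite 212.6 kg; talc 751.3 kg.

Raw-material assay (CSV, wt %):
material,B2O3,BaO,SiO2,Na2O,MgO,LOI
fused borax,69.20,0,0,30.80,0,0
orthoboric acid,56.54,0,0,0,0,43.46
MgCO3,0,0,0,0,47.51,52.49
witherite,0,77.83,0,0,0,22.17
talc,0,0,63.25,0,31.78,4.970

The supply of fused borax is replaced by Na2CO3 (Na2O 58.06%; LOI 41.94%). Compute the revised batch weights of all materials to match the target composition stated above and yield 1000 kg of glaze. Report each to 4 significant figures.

Revised batch per 1000 kg glaze:
  Na2CO3: 6.790 kg
  orthoboric acid: 126.9 kg
  MgCO3: 94.58 kg
  witherite: 212.6 kg
  talc: 751.3 kg
Total batch = 1192 kg; LOI loss = 192.1 kg

All internal work runs at full float precision in every operation. Intermediates appear, with 4-significant-digit rounding, across the worked steps; a single rounding finalizes each reported figure. All derived quantities (yield, the totals, ignition loss, five oxide percentages, net glass mass) are rebuilt starting from the weights per 1000 kg of glass in full precision, precisely as stated by the question or the answer.
Oxide mass targets, per 1000 kg glaze:
  B2O3: 7.173% × 1000 = 71.73 kg
  BaO: 16.55% × 1000 = 165.5 kg
  SiO2: 47.52% × 1000 = 475.2 kg
  Na2O: 0.3942% × 1000 = 3.942 kg
  MgO: 28.37% × 1000 = 283.7 kg
Checking each oxide sum applying the batch weights above, versus the basis set out (summed amounts equal target values within answer rounding):
  B2O3: 126.9·0.5654 = 71.75 kg (target 71.73 kg)
  BaO: 212.6·0.7783 = 165.5 kg (target 165.5 kg)
  SiO2: 751.3·0.6325 = 475.2 kg (target 475.2 kg)
  Na2O: 6.790·0.5806 = 3.942 kg (target 3.942 kg)
  MgO: 94.58·0.4751 + 751.3·0.3178 = 283.7 kg (target 283.7 kg)
Glass-mass sanity pass: batch total minus LOI = 1000 kg (the targets, summed, come to 1000 kg; against the stated basis, 1000 kg — gaps are rounding artifacts).
Whole-batch sum: Σ batch = 1192 kg; LOI removed, Σ of batch·LOI: 192.1 kg; glass ÷ batch gives a yield of 83.89%.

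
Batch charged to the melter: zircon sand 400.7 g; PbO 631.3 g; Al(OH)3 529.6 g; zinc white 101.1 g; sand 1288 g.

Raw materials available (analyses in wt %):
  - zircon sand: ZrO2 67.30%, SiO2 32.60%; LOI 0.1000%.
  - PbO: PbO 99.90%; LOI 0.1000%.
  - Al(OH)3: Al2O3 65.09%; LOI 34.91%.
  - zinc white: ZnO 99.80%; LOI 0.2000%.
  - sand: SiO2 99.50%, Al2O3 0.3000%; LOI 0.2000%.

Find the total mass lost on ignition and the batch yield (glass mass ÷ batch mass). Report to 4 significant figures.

Exact precision is kept through the solve. Intermediates appear rounded off to 4 significant digits in the printout — each reported number sees exactly one rounding. Derived quantities (glass mass, the totals, the five compositions, ignition loss, the yield) are rebuilt using the weight values at 2762 g of glass at full float precision, as set out in problem or answer.
Ignition loss by material:
  zircon sand: 400.7 × 0.001000 = 0.4007 g
  PbO: 631.3 × 0.001000 = 0.6313 g
  Al(OH)3: 529.6 × 0.3491 = 184.9 g
  zinc white: 101.1 × 0.002000 = 0.2022 g
  sand: 1288 × 0.002000 = 2.576 g
Total LOI = 188.7 g
Glass = batch − LOI = 2951 − 188.7 = 2762 g

LOI loss = 188.7 g; glass = 2762 g; yield = 93.61%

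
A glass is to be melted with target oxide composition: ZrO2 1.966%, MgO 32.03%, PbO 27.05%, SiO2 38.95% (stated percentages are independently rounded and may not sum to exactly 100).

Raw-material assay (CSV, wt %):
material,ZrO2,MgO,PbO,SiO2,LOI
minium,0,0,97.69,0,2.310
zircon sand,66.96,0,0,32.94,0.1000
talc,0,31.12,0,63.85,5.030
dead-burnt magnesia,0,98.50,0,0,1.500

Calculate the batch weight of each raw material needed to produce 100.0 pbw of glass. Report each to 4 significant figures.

Values along the way are shown rounded to four significant figures; all arithmetic runs at exact precision end to end; every reported value undergoes a single rounding — derived quantities, which include the four compositions, ignition loss, the yield, totals, net glass mass, are computed in full precision, as given in question or answer, starting from the weights on 100.0 pbw of glass.
Target masses of each oxide per 100.0 pbw glass:
  ZrO2: 1.966% × 100.0 = 1.966 pbw
  MgO: 32.03% × 100.0 = 32.03 pbw
  PbO: 27.05% × 100.0 = 27.05 pbw
  SiO2: 38.95% × 100.0 = 38.95 pbw
Per-oxide balance check using the reported weights, versus the basis set out (sum by sum, the targets are met net of answer rounding effects):
  ZrO2: 2.936·0.6696 = 1.966 pbw (target 1.966 pbw)
  MgO: 59.49·0.3112 + 13.72·0.9850 = 32.03 pbw (target 32.03 pbw)
  PbO: 27.69·0.9769 = 27.05 pbw (target 27.05 pbw)
  SiO2: 2.936·0.3294 + 59.49·0.6385 = 38.95 pbw (target 38.95 pbw)
Glass-mass sanity pass: whole batch net of LOI = 100.0 pbw (targets for the oxides total 100.0 pbw; versus the stated basis of 100.0 pbw — rounding explains the deltas).
Whole-batch sum: Σ batch = 103.8 pbw; LOI loss = Σ batch·LOI = 3.841 pbw; yield, glass over the total, = 96.30%.

Batch per 100.0 pbw glass:
  minium: 27.69 pbw
  zircon sand: 2.936 pbw
  talc: 59.49 pbw
  dead-burnt magnesia: 13.72 pbw
Total batch = 103.8 pbw; LOI loss = 3.841 pbw; yield = 96.30%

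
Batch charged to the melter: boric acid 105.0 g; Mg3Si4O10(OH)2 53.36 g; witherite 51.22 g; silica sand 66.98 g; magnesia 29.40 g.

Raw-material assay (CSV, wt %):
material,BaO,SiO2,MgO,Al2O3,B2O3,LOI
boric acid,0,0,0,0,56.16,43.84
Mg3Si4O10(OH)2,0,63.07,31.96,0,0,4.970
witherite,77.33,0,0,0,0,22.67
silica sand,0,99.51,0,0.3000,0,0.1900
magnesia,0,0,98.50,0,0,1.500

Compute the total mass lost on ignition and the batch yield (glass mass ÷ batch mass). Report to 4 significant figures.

LOI loss = 60.86 g; glass = 245.1 g; yield = 80.11%

Every computation holds full precision at all times — mid-chain values are displayed rounded to 4 significant digits. Exactly one rounding lands on each reported number; derived quantities (yield, the totals, LOI, net glass mass, five oxide percentages) are rebuilt starting from the weights for 245.1 g of glass in exact precision, as quoted within the question or the answer.
Per-material ignition loss:
  boric acid: 105.0 × 0.4384 = 46.03 g
  Mg3Si4O10(OH)2: 53.36 × 0.04970 = 2.652 g
  witherite: 51.22 × 0.2267 = 11.61 g
  silica sand: 66.98 × 0.001900 = 0.1273 g
  magnesia: 29.40 × 0.01500 = 0.4410 g
Total LOI = 60.86 g
Glass = batch − LOI = 306.0 − 60.86 = 245.1 g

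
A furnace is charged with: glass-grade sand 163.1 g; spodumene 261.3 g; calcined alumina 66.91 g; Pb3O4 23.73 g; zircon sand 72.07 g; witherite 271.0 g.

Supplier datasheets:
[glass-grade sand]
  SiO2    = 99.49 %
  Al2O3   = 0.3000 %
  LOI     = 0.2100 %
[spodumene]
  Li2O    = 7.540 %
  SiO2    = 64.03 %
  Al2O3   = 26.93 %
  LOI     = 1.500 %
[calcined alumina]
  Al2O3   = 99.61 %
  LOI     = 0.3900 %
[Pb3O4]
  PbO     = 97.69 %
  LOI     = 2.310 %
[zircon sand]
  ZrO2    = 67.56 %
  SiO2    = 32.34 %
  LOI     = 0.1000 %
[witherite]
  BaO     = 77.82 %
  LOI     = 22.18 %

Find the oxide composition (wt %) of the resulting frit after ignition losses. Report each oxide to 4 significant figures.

Mid-chain values are printed rounded to 4 significant digits within the worked lines — all arithmetic runs at full precision end to end — every reported result takes exactly one rounding; the derived quantities, including totals, LOI, glass mass, six oxide percentages, yield, are recomputed from the batch weights for 792.9 g of glass in full float precision, exactly as printed in question or answer.
Mass of each oxide from the mix:
  BaO: 271.0·0.7782 = 210.9 g
  ZrO2: 72.07·0.6756 = 48.69 g
  Li2O: 261.3·0.07540 = 19.70 g
  SiO2: 163.1·0.9949 + 261.3·0.6403 + 72.07·0.3234 = 352.9 g
  Al2O3: 163.1·0.003000 + 261.3·0.2693 + 66.91·0.9961 = 137.5 g
  PbO: 23.73·0.9769 = 23.18 g
LOI: 163.1·0.002100 + 261.3·0.01500 + 66.91·0.003900 + 23.73·0.02310 + 72.07·0.001000 + 271.0·0.2218 = 65.25 g
Glass mass = batch − LOI = 858.1 − 65.25 = 792.9 g (= Σ oxide masses)
percent share: oxide ÷ glass, ×100

Glass mass = 792.9 g (batch 858.1 − LOI 65.25).
Composition: BaO 26.60%, ZrO2 6.141%, Li2O 2.485%, SiO2 44.51%, Al2O3 17.34%, PbO 2.924%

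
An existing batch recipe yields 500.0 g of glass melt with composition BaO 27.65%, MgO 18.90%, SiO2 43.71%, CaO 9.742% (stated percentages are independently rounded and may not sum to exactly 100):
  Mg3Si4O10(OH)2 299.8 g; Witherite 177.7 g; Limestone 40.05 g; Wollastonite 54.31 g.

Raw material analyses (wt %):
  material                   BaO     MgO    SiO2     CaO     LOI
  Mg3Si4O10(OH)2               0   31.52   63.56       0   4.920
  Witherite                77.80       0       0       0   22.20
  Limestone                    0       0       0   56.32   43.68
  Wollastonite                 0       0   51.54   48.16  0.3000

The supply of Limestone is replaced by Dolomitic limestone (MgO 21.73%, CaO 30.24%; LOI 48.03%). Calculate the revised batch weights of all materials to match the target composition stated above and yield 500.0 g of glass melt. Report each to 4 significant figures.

Revised batch per 500.0 g glass melt:
  Mg3Si4O10(OH)2: 278.0 g
  Witherite: 177.7 g
  Dolomitic limestone: 31.68 g
  Wollastonite: 81.25 g
Total batch = 568.6 g; LOI loss = 68.59 g

Intermediates are shown (rounded to four significant digits) within the worked lines; all arithmetic maintains full float precision all the way through — exactly one rounding is applied to every reported figure; all derived quantities (ignition loss, the four compositions, the totals, yield, net glass mass) are recomputed in exact precision from the weighed amounts on 500.0 g of glass as given in the problem or the answer.
Oxide-by-oxide targets in 500.0 g glass melt:
  BaO: 27.65% × 500.0 = 138.2 g
  MgO: 18.90% × 500.0 = 94.50 g
  SiO2: 43.71% × 500.0 = 218.6 g
  CaO: 9.742% × 500.0 = 48.71 g
Balance tally, oxide-wise, given the weights on record, versus the basis set out (delivered sums recover each target up to rounding of the answer):
  BaO: 177.7·0.7780 = 138.3 g (target 138.2 g)
  MgO: 278.0·0.3152 + 31.68·0.2173 = 94.51 g (target 94.50 g)
  SiO2: 278.0·0.6356 + 81.25·0.5154 = 218.6 g (target 218.6 g)
  CaO: 31.68·0.3024 + 81.25·0.4816 = 48.71 g (target 48.71 g)
Auditing the glass mass value: whole batch net of LOI = 500.0 g (oxide target masses add up to 500.0 g; against the stated basis, 500.0 g — a pure rounding effect).
Summing the batch: Σ batch = 568.6 g; LOI loss = Σ batch·LOI = 68.59 g; the yield ratio, glass ÷ batch: 87.94%.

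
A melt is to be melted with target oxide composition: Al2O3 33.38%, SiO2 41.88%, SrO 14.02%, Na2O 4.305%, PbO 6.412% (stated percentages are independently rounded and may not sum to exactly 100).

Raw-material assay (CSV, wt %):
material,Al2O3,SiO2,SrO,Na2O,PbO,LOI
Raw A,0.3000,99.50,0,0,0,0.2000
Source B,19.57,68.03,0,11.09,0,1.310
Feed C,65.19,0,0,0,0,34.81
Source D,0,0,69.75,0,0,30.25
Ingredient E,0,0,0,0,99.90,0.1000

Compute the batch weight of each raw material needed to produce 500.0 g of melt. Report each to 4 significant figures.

All arithmetic maintains exact precision from first step to last — intermediates are printed rounded to 4 significant figures across the worked steps; each reported value sees exactly one rounding. Derived quantities (yield, net glass mass, the totals, five oxide percentages, ignition loss) are carried from the weighed amounts on 500.0 g of glass in full precision precisely as stated by the question or the answer.
Oxide mass targets, per 500.0 g melt:
  Al2O3: 33.38% × 500.0 = 166.9 g
  SiO2: 41.88% × 500.0 = 209.4 g
  SrO: 14.02% × 500.0 = 70.10 g
  Na2O: 4.305% × 500.0 = 21.52 g
  PbO: 6.412% × 500.0 = 32.06 g
Balance tally, oxide-wise, with the batch weights as given, relative to the basis at hand (delivered sums recover each target inside rounding margins):
  Al2O3: 77.75·0.003000 + 194.1·0.1957 + 197.4·0.6519 = 166.9 g (target 166.9 g)
  SiO2: 77.75·0.9950 + 194.1·0.6803 = 209.4 g (target 209.4 g)
  SrO: 100.5·0.6975 = 70.10 g (target 70.10 g)
  Na2O: 194.1·0.1109 = 21.53 g (target 21.52 g)
  PbO: 32.09·0.9990 = 32.06 g (target 32.06 g)
Mass balance on the glass: batch total minus LOI = 500.0 g (targets for the oxides total 500.0 g; the stated basis being 500.0 g — differing by rounding only).
Total batch = Σ batch = 601.8 g; ignition loss, Σ(batch × LOI) = 101.8 g; glass ÷ batch gives a yield of 83.08%.

Batch per 500.0 g melt:
  Raw A: 77.75 g
  Source B: 194.1 g
  Feed C: 197.4 g
  Source D: 100.5 g
  Ingredient E: 32.09 g
Total batch = 601.8 g; LOI loss = 101.8 g; yield = 83.08%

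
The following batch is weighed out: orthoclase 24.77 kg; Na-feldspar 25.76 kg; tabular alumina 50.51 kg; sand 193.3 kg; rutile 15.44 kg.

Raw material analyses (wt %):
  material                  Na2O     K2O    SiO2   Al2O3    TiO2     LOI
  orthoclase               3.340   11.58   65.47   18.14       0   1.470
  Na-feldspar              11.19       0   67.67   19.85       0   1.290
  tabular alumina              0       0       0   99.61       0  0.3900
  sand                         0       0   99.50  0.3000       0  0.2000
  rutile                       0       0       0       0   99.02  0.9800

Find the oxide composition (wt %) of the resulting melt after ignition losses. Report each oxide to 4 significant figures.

Rounding to 4 significant figures applies to every intermediate as displayed; all arithmetic carries full float precision in all steps — each reported figure is rounded a single time — derived quantities are recomputed starting from the weights at 308.3 kg of glass in full precision (the totals, net glass mass, LOI, five oxide percentages, yield) exactly as printed in either problem or answer.
Delivered oxide masses:
  Na2O: 24.77·0.03340 + 25.76·0.1119 = 3.710 kg
  K2O: 24.77·0.1158 = 2.868 kg
  SiO2: 24.77·0.6547 + 25.76·0.6767 + 193.3·0.9950 = 226.0 kg
  Al2O3: 24.77·0.1814 + 25.76·0.1985 + 50.51·0.9961 + 193.3·0.003000 = 60.50 kg
  TiO2: 15.44·0.9902 = 15.29 kg
LOI: 24.77·0.01470 + 25.76·0.01290 + 50.51·0.003900 + 193.3·0.002000 + 15.44·0.009800 = 1.431 kg
Resulting glass, batch − LOI: 309.8 − 1.431 = 308.3 kg (consistent with Σ oxide mass)
wt %: oxide over glass, times 100

Glass mass = 308.3 kg (batch 309.8 − LOI 1.431).
Composition: Na2O 1.203%, K2O 0.9302%, SiO2 73.29%, Al2O3 19.62%, TiO2 4.958%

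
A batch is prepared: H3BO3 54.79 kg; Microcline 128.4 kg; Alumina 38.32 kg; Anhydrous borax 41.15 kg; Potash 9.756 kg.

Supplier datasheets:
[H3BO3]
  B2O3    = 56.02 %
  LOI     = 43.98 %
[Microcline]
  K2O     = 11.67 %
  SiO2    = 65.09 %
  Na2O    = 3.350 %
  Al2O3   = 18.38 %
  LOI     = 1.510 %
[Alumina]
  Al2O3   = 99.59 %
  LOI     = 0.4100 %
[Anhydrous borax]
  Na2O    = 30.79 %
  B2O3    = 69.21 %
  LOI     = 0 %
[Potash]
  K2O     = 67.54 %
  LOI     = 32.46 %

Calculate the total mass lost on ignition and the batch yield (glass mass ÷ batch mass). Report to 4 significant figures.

Values along the way are printed rounded to four significant digits; full precision is held from start to finish. Every reported value undergoes a single rounding. All derived quantities are carried at exact precision (the totals, the five compositions, ignition loss, the yield, net glass mass) starting from the weights at 243.1 kg of glass, precisely as stated by question or answer.
Ignition loss by material:
  H3BO3: 54.79 × 0.4398 = 24.10 kg
  Microcline: 128.4 × 0.01510 = 1.939 kg
  Alumina: 38.32 × 0.004100 = 0.1571 kg
  Anhydrous borax: 41.15 × 0 = 0 kg
  Potash: 9.756 × 0.3246 = 3.167 kg
Total LOI = 29.36 kg
Glass = batch − LOI = 272.4 − 29.36 = 243.1 kg

LOI loss = 29.36 kg; glass = 243.1 kg; yield = 89.22%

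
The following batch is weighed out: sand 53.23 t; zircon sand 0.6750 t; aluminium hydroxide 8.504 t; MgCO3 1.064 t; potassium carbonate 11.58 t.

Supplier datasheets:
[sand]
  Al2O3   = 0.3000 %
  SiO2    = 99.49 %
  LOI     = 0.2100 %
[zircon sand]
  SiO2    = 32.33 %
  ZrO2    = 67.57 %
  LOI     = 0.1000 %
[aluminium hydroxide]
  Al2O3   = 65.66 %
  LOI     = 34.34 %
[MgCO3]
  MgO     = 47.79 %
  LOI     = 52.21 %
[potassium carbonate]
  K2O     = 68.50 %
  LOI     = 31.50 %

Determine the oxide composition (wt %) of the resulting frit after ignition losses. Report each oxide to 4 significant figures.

Glass mass = 67.82 t (batch 75.05 − LOI 7.236).
Composition: Al2O3 8.469%, SiO2 78.41%, ZrO2 0.6725%, MgO 0.7498%, K2O 11.70%

The intermediate values are displayed rounded off to 4 significant digits when written out — all internal work runs at full float precision throughout; every reported result is rounded just once; the derived quantities, including LOI, the totals, yield, the five compositions, net glass mass, are re-derived starting from the weights per 67.82 t of glass at full precision as written in the problem or answer text.
Oxide-by-oxide delivered mass:
  Al2O3: 53.23·0.003000 + 8.504·0.6566 = 5.743 t
  SiO2: 53.23·0.9949 + 0.6750·0.3233 = 53.18 t
  ZrO2: 0.6750·0.6757 = 0.4561 t
  MgO: 1.064·0.4779 = 0.5085 t
  K2O: 11.58·0.6850 = 7.932 t
LOI: 53.23·0.002100 + 0.6750·0.001000 + 8.504·0.3434 + 1.064·0.5221 + 11.58·0.3150 = 7.236 t
batch − LOI leaves glass = 75.05 − 7.236 = 67.82 t (= Σ oxide masses)
percent by weight: oxide/glass ×100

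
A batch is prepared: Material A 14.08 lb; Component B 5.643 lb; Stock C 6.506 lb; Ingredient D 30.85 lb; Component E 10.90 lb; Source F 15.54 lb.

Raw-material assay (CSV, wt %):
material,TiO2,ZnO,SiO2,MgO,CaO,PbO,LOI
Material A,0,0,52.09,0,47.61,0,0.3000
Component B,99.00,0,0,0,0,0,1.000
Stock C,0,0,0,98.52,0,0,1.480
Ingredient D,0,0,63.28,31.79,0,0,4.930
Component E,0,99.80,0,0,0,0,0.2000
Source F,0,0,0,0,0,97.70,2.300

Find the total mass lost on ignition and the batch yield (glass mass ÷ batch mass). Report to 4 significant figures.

LOI loss = 2.095 lb; glass = 81.42 lb; yield = 97.49%

Each numeric step maintains full precision at all times. In-progress results are printed rounded to four significant figures on the page — every reported result is rounded once only — all derived quantities are rebuilt using the weight values at 81.42 lb of glass at full float precision (totals, LOI, the six compositions, glass mass, yield), precisely as stated by question or answer.
LOI of each material in turn:
  Material A: 14.08 × 0.003000 = 0.04224 lb
  Component B: 5.643 × 0.01000 = 0.05643 lb
  Stock C: 6.506 × 0.01480 = 0.09629 lb
  Ingredient D: 30.85 × 0.04930 = 1.521 lb
  Component E: 10.90 × 0.002000 = 0.02180 lb
  Source F: 15.54 × 0.02300 = 0.3574 lb
Total LOI = 2.095 lb
Glass = batch − LOI = 83.52 − 2.095 = 81.42 lb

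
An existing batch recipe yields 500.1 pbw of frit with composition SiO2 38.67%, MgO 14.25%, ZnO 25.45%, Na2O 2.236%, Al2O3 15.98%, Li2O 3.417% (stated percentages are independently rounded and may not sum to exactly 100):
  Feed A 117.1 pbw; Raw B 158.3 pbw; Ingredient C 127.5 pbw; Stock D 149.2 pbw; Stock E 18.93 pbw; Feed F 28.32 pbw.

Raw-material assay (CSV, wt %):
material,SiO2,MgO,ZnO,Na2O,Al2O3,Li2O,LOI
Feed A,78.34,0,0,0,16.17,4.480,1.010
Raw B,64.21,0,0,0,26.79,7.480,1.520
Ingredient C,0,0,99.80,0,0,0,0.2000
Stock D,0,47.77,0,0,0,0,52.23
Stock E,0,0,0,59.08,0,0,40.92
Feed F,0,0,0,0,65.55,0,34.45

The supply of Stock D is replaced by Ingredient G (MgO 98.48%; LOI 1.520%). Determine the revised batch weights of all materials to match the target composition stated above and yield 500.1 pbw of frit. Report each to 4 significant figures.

Working values are printed, with 4-significant-figure rounding, within the worked lines; the whole derivation holds full float precision through every step — each reported value is rounded a single time; derived quantities (the yield, ignition loss, six oxide percentages, totals, net glass mass) are carried in full float precision starting from the weights at 500.1 pbw of glass, as set out in the problem or the answer.
Target oxide masses per 500.1 pbw frit:
  SiO2: 38.67% × 500.1 = 193.4 pbw
  MgO: 14.25% × 500.1 = 71.26 pbw
  ZnO: 25.45% × 500.1 = 127.3 pbw
  Na2O: 2.236% × 500.1 = 11.18 pbw
  Al2O3: 15.98% × 500.1 = 79.92 pbw
  Li2O: 3.417% × 500.1 = 17.09 pbw
Per-oxide balance check working from each reported weight, relative to the basis at hand (summed amounts equal target values given rounding of the digits):
  SiO2: 117.1·0.7834 + 158.3·0.6421 = 193.4 pbw (target 193.4 pbw)
  MgO: 72.36·0.9848 = 71.26 pbw (target 71.26 pbw)
  ZnO: 127.5·0.9980 = 127.2 pbw (target 127.3 pbw)
  Na2O: 18.93·0.5908 = 11.18 pbw (target 11.18 pbw)
  Al2O3: 117.1·0.1617 + 158.3·0.2679 + 28.32·0.6555 = 79.91 pbw (target 79.92 pbw)
  Li2O: 117.1·0.04480 + 158.3·0.07480 = 17.09 pbw (target 17.09 pbw)
Glass-mass sanity pass: whole batch net of LOI = 500.1 pbw (per-oxide target masses sum to 500.1 pbw; basis as stated: 500.1 pbw — a pure rounding effect).
Adding the batch up: Σ batch = 522.5 pbw; loss to ignition Σ batch·LOI = 22.45 pbw; yield: glass divided by total = 95.70%.

Revised batch per 500.1 pbw frit:
  Feed A: 117.1 pbw
  Raw B: 158.3 pbw
  Ingredient C: 127.5 pbw
  Ingredient G: 72.36 pbw
  Stock E: 18.93 pbw
  Feed F: 28.32 pbw
Total batch = 522.5 pbw; LOI loss = 22.45 pbw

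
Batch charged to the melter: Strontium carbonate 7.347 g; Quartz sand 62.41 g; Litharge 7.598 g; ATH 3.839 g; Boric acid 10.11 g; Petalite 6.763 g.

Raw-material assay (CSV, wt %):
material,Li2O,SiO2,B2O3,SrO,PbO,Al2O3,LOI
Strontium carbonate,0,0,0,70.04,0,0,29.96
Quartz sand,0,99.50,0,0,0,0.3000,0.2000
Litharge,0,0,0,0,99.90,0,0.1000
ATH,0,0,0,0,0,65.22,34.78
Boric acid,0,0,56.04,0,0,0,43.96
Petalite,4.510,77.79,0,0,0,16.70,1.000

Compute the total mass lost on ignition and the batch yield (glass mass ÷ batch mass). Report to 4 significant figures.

Every computation runs at full precision at all times. The intermediate values are shown, with 4-significant-figure rounding, when written out. Every reported number is rounded just once; all derived quantities, which include yield, totals, six oxide percentages, ignition loss, net glass mass, are recomputed in full precision, as given in the problem or answer text, from the weighed amounts for 89.89 g of glass.
Ignition loss by material:
  Strontium carbonate: 7.347 × 0.2996 = 2.201 g
  Quartz sand: 62.41 × 0.002000 = 0.1248 g
  Litharge: 7.598 × 0.001000 = 0.007598 g
  ATH: 3.839 × 0.3478 = 1.335 g
  Boric acid: 10.11 × 0.4396 = 4.444 g
  Petalite: 6.763 × 0.01000 = 0.06763 g
Total LOI = 8.181 g
Glass = batch − LOI = 98.07 − 8.181 = 89.89 g

LOI loss = 8.181 g; glass = 89.89 g; yield = 91.66%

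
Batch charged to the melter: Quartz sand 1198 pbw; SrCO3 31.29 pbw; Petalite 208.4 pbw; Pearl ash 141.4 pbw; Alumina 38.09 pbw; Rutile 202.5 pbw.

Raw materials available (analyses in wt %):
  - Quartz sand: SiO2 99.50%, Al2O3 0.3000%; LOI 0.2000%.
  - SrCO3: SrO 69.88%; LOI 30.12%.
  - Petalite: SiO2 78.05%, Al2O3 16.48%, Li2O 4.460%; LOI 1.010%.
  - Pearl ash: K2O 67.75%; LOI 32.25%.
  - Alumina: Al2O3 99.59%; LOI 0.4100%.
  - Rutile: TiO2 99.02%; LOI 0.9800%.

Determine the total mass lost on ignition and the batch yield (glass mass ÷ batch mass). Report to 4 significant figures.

Intermediates are displayed (rounded to 4 significant figures) alongside each step — every computation maintains exact precision end to end. A single rounding yields every reported result — the derived quantities (ignition loss, the totals, glass mass, six oxide percentages, yield) are recomputed from the weighed amounts for 1758 pbw of glass in exact precision as written in either problem or answer.
Material-by-material LOI:
  Quartz sand: 1198 × 0.002000 = 2.396 pbw
  SrCO3: 31.29 × 0.3012 = 9.425 pbw
  Petalite: 208.4 × 0.01010 = 2.105 pbw
  Pearl ash: 141.4 × 0.3225 = 45.60 pbw
  Alumina: 38.09 × 0.004100 = 0.1562 pbw
  Rutile: 202.5 × 0.009800 = 1.984 pbw
Total LOI = 61.67 pbw
Glass = batch − LOI = 1820 − 61.67 = 1758 pbw

LOI loss = 61.67 pbw; glass = 1758 pbw; yield = 96.61%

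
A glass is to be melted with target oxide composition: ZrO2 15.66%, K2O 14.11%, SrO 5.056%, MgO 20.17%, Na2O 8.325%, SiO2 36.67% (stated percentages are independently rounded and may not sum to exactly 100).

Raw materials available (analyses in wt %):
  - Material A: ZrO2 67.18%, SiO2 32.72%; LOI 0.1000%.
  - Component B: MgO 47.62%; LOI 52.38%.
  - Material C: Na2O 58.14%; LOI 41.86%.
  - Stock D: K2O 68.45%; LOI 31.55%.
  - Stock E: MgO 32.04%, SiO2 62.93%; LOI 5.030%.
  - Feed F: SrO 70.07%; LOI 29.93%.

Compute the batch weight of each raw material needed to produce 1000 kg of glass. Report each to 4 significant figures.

Batch per 1000 kg glass:
  Material A: 233.1 kg
  Component B: 113.0 kg
  Material C: 143.2 kg
  Stock D: 206.1 kg
  Stock E: 461.5 kg
  Feed F: 72.16 kg
Total batch = 1229 kg; LOI loss = 229.2 kg; yield = 81.35%

Each numeric step keeps full float precision from first step to last. Mid-chain values are printed rounded to 4 significant figures in the printout; every reported number includes exactly one rounding. Derived quantities, which include the totals, LOI, six oxide percentages, net glass mass, yield, are re-derived in full precision, as given in either problem or answer, starting from the weights for 1000 kg of glass.
Oxide-by-oxide targets in 1000 kg glass:
  ZrO2: 15.66% × 1000 = 156.6 kg
  K2O: 14.11% × 1000 = 141.1 kg
  SrO: 5.056% × 1000 = 50.56 kg
  MgO: 20.17% × 1000 = 201.7 kg
  Na2O: 8.325% × 1000 = 83.25 kg
  SiO2: 36.67% × 1000 = 366.7 kg
Oxide-by-oxide audit applying the batch weights above, versus the basis set out (each sum matches its target mass modulo rounding of the values):
  ZrO2: 233.1·0.6718 = 156.6 kg (target 156.6 kg)
  K2O: 206.1·0.6845 = 141.1 kg (target 141.1 kg)
  SrO: 72.16·0.7007 = 50.56 kg (target 50.56 kg)
  MgO: 113.0·0.4762 + 461.5·0.3204 = 201.7 kg (target 201.7 kg)
  Na2O: 143.2·0.5814 = 83.26 kg (target 83.25 kg)
  SiO2: 233.1·0.3272 + 461.5·0.6293 = 366.7 kg (target 366.7 kg)
Glass-mass bookkeeping: Σ batch − LOI loss = 999.9 kg (per-oxide target masses sum to 999.9 kg; versus the stated basis of 1000 kg — differing by rounding only).
Batch grand total — Σ batch = 1229 kg; Σ batch·LOI gives LOI loss = 229.2 kg; yield = glass ÷ total batch = 81.35%.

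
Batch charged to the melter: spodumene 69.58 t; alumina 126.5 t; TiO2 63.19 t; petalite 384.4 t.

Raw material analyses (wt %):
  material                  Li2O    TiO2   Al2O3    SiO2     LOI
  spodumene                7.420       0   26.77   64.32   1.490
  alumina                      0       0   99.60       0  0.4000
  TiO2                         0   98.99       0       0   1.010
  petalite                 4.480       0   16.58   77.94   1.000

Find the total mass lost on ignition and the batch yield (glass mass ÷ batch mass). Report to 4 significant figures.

Every computation carries full precision in every operation — the intermediate values are displayed with 4-significant-figure rounding when written out. Every reported value is rounded only once; derived quantities, including LOI, glass mass, four oxide percentages, yield, totals, are computed using the weight values on 637.6 t of glass at full float precision as quoted within the problem or the answer.
Loss on ignition, line by line:
  spodumene: 69.58 × 0.01490 = 1.037 t
  alumina: 126.5 × 0.004000 = 0.5060 t
  TiO2: 63.19 × 0.01010 = 0.6382 t
  petalite: 384.4 × 0.01000 = 3.844 t
Total LOI = 6.025 t
Glass = batch − LOI = 643.7 − 6.025 = 637.6 t

LOI loss = 6.025 t; glass = 637.6 t; yield = 99.06%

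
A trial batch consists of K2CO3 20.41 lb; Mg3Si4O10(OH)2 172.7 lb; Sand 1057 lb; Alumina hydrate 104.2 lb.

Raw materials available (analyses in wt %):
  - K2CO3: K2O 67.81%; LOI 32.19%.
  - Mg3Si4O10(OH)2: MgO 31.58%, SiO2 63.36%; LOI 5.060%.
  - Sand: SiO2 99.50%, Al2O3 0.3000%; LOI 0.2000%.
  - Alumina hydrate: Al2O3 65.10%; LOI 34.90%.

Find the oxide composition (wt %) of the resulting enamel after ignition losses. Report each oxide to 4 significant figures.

The intermediate values are shown rounded to four significant digits across the worked steps. All internal work carries full precision from first step to last — every reported number carries a single rounding. Derived quantities, including ignition loss, four oxide percentages, the yield, the totals, glass mass, are recomputed starting from the weights for 1301 lb of glass at full float precision exactly as shown in problem or answer.
Oxide masses out of the charge:
  MgO: 172.7·0.3158 = 54.54 lb
  SiO2: 172.7·0.6336 + 1057·0.9950 = 1161 lb
  K2O: 20.41·0.6781 = 13.84 lb
  Al2O3: 1057·0.003000 + 104.2·0.6510 = 71.01 lb
LOI: 20.41·0.3219 + 172.7·0.05060 + 1057·0.002000 + 104.2·0.3490 = 53.79 lb
Glass = total batch minus LOI = 1354 − 53.79 = 1301 lb (= Σ oxide masses)
oxide / glass × 100 gives the wt %

Glass mass = 1301 lb (batch 1354 − LOI 53.79).
Composition: MgO 4.194%, SiO2 89.28%, K2O 1.064%, Al2O3 5.460%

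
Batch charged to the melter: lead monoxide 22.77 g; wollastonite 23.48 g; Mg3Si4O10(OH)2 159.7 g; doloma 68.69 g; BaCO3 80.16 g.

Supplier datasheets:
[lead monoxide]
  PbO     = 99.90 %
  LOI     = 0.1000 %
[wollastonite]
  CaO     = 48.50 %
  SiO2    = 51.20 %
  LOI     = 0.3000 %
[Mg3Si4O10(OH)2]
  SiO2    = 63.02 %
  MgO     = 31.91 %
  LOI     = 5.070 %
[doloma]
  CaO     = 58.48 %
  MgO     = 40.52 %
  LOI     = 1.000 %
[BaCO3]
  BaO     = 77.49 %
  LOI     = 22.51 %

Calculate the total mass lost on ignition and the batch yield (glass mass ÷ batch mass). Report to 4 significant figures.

Mid-chain values appear, rounded to four significant figures, at each printed step. All internal work maintains full precision at every stage; a single rounding produces each reported figure. All derived quantities (five oxide percentages, the totals, glass mass, LOI, yield) are recomputed using the weight values at 327.9 g of glass at full precision, as written in problem or answer.
Per-material ignition loss:
  lead monoxide: 22.77 × 0.001000 = 0.02277 g
  wollastonite: 23.48 × 0.003000 = 0.07044 g
  Mg3Si4O10(OH)2: 159.7 × 0.05070 = 8.097 g
  doloma: 68.69 × 0.01000 = 0.6869 g
  BaCO3: 80.16 × 0.2251 = 18.04 g
Total LOI = 26.92 g
Glass = batch − LOI = 354.8 − 26.92 = 327.9 g

LOI loss = 26.92 g; glass = 327.9 g; yield = 92.41%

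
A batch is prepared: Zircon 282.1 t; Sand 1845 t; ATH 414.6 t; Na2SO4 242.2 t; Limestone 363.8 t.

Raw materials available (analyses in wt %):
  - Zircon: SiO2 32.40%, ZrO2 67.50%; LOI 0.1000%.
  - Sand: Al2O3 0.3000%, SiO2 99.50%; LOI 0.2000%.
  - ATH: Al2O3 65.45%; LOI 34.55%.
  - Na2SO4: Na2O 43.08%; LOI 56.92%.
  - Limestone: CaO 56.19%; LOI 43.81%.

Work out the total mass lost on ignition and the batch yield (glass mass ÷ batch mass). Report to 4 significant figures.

LOI loss = 444.5 t; glass = 2703 t; yield = 85.88%

The whole derivation carries exact precision from start to finish. The intermediate values are displayed rounded off to 4 significant figures between the steps; a single rounding completes each reported figure. The derived quantities (the five compositions, totals, net glass mass, LOI, the yield) are carried starting from the weights at 2703 t of glass at exact precision as given in question or answer.
Ignition loss by material:
  Zircon: 282.1 × 0.001000 = 0.2821 t
  Sand: 1845 × 0.002000 = 3.690 t
  ATH: 414.6 × 0.3455 = 143.2 t
  Na2SO4: 242.2 × 0.5692 = 137.9 t
  Limestone: 363.8 × 0.4381 = 159.4 t
Total LOI = 444.5 t
Glass = batch − LOI = 3148 − 444.5 = 2703 t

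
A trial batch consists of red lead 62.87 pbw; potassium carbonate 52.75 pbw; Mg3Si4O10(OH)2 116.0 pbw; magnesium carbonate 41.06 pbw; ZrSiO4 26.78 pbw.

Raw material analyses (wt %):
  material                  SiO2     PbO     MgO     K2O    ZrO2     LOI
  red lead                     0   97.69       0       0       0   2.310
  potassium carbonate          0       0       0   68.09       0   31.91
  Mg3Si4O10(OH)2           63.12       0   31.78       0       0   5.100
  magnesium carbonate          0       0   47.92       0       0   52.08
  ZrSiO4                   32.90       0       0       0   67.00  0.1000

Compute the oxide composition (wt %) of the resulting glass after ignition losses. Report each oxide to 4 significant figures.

Glass mass = 253.8 pbw (batch 299.5 − LOI 45.61).
Composition: SiO2 32.31%, PbO 24.19%, MgO 22.27%, K2O 14.15%, ZrO2 7.068%

Intermediates are printed rounded off to 4 significant figures on the page. Every computation keeps exact precision at each step. Each reported number takes a single rounding; the derived quantities are carried in full precision (yield, the totals, five oxide percentages, net glass mass, LOI) from the batch weights on 253.8 pbw of glass, as set out in the problem or answer text.
Oxide-by-oxide delivered mass:
  SiO2: 116.0·0.6312 + 26.78·0.3290 = 82.03 pbw
  PbO: 62.87·0.9769 = 61.42 pbw
  MgO: 116.0·0.3178 + 41.06·0.4792 = 56.54 pbw
  K2O: 52.75·0.6809 = 35.92 pbw
  ZrO2: 26.78·0.6700 = 17.94 pbw
LOI: 62.87·0.02310 + 52.75·0.3191 + 116.0·0.05100 + 41.06·0.5208 + 26.78·0.001000 = 45.61 pbw
Net of LOI, the glass mass = 299.5 − 45.61 = 253.8 pbw (= the summed oxide contributions)
wt % = oxide mass / glass mass × 100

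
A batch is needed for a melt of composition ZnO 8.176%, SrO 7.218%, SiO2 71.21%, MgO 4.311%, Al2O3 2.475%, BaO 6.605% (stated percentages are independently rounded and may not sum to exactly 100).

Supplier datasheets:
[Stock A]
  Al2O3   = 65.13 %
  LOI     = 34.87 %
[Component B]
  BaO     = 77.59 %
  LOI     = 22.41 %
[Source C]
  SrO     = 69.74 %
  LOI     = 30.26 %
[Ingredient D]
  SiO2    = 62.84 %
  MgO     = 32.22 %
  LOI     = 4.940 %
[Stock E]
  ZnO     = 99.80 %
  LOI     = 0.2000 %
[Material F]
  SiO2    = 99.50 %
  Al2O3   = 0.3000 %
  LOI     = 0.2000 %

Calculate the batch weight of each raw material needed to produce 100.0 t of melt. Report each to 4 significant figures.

The whole derivation holds full precision throughout; values along the way are displayed rounded to 4 significant digits as written — every reported value takes just one rounding. All derived quantities (net glass mass, the six compositions, yield, LOI, the totals) are carried using the weight values at 100.0 t of glass in full precision as given in the question or the answer.
Target oxide masses per 100.0 t melt:
  ZnO: 8.176% × 100.0 = 8.176 t
  SrO: 7.218% × 100.0 = 7.218 t
  SiO2: 71.21% × 100.0 = 71.21 t
  MgO: 4.311% × 100.0 = 4.311 t
  Al2O3: 2.475% × 100.0 = 2.475 t
  BaO: 6.605% × 100.0 = 6.605 t
Checking each oxide sum per the reported batch figures, at the basis given (delivered sums recover each target up to rounding of the answer):
  ZnO: 8.192·0.9980 = 8.176 t (target 8.176 t)
  SrO: 10.35·0.6974 = 7.218 t (target 7.218 t)
  SiO2: 13.38·0.6284 + 63.12·0.9950 = 71.21 t (target 71.21 t)
  MgO: 13.38·0.3222 = 4.311 t (target 4.311 t)
  Al2O3: 3.509·0.6513 + 63.12·0.003000 = 2.475 t (target 2.475 t)
  BaO: 8.513·0.7759 = 6.605 t (target 6.605 t)
Auditing the glass mass value: whole batch net of LOI = 100.0 t (oxide target masses add up to 99.99 t; with the basis standing at 100.0 t — differing by rounding only).
Batch grand total — Σ batch = 107.1 t; LOI loss = Σ batch·LOI = 7.067 t; yield, glass over the total, = 93.40%.

Batch per 100.0 t melt:
  Stock A: 3.509 t
  Component B: 8.513 t
  Source C: 10.35 t
  Ingredient D: 13.38 t
  Stock E: 8.192 t
  Material F: 63.12 t
Total batch = 107.1 t; LOI loss = 7.067 t; yield = 93.40%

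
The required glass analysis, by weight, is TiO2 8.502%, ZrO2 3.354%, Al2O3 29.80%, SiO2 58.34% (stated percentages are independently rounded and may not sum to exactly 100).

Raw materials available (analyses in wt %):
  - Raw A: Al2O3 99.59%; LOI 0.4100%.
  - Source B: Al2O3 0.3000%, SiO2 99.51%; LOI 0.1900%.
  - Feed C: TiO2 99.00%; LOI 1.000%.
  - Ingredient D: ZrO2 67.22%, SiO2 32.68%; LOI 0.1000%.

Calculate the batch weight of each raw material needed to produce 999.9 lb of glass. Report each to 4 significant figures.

Intermediates are printed rounded off to 4 significant digits at each printed step; every computation runs at full float precision through the solve; a single rounding produces each reported figure. Derived quantities (net glass mass, four oxide percentages, the totals, the yield, LOI) are rebuilt in full float precision from the weighed amounts on 999.9 lb of glass as quoted within the problem or the answer.
Oxide-by-oxide targets in 999.9 lb glass:
  TiO2: 8.502% × 999.9 = 85.01 lb
  ZrO2: 3.354% × 999.9 = 33.54 lb
  Al2O3: 29.80% × 999.9 = 298.0 lb
  SiO2: 58.34% × 999.9 = 583.3 lb
Oxide-by-oxide audit working from each reported weight, at the basis given (delivered sums recover each target given rounding of the digits):
  TiO2: 85.87·0.9900 = 85.01 lb (target 85.01 lb)
  ZrO2: 49.89·0.6722 = 33.54 lb (target 33.54 lb)
  Al2O3: 297.5·0.9959 + 569.8·0.003000 = 298.0 lb (target 298.0 lb)
  SiO2: 569.8·0.9951 + 49.89·0.3268 = 583.3 lb (target 583.3 lb)
Mass balance on the glass: total batch − LOI = 999.8 lb (oxide target masses add up to 999.9 lb; the stated basis being 999.9 lb — any gap is answer rounding).
Whole-batch sum: Σ batch = 1003 lb; loss to ignition Σ batch·LOI = 3.211 lb; yield = glass ÷ total batch = 99.68%.

Batch per 999.9 lb glass:
  Raw A: 297.5 lb
  Source B: 569.8 lb
  Feed C: 85.87 lb
  Ingredient D: 49.89 lb
Total batch = 1003 lb; LOI loss = 3.211 lb; yield = 99.68%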